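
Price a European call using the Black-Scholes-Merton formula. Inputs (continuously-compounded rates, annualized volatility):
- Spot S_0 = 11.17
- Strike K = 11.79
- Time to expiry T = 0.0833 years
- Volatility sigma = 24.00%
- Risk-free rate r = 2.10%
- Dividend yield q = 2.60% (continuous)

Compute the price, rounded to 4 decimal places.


d1 = (ln(S/K) + (r - q + 0.5*sigma^2) * T) / (sigma * sqrt(T)) = -0.75124777
d2 = d1 - sigma * sqrt(T) = -0.82051594
exp(-rT) = 0.99825223; exp(-qT) = 0.99783654
C = S_0 * exp(-qT) * N(d1) - K * exp(-rT) * N(d2)
N(d1) = 0.22625178; N(d2) = 0.20596102
C = 11.1700 * 0.99783654 * 0.22625178 - 11.7900 * 0.99825223 * 0.20596102 = 0.0977

Answer: Price = 0.0977


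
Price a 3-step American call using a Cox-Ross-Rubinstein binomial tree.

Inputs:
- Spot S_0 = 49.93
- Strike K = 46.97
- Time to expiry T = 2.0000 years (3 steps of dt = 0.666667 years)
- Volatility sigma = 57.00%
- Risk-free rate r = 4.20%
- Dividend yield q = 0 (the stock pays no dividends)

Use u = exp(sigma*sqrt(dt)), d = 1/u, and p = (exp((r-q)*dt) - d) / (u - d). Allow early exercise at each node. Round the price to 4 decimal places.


Answer: Price = V(0,0) = 19.2288

Derivation:
dt = T/N = 0.666667
u = exp(sigma*sqrt(dt)) = 1.592656; d = 1/u = 0.627882
p = (exp((r-q)*dt) - d) / (u - d) = 0.415137
Discount per step: exp(-r*dt) = 0.972388
Stock lattice S(k, i) with i counting down-moves:
  k=0: S(0,0) = 49.9300
  k=1: S(1,0) = 79.5213; S(1,1) = 31.3501
  k=2: S(2,0) = 126.6501; S(2,1) = 49.9300; S(2,2) = 19.6842
  k=3: S(3,0) = 201.7100; S(3,1) = 79.5213; S(3,2) = 31.3501; S(3,3) = 12.3594
Terminal payoffs V(N, i) = max(S_T - K, 0):
  V(3,0) = 154.740031; V(3,1) = 32.551313; V(3,2) = 0.000000; V(3,3) = 0.000000
Backward induction: V(k, i) = exp(-r*dt) * [p * V(k+1, i) + (1-p) * V(k+1, i+1)]; then take max(V_cont, immediate exercise) for American.
  V(2,0) = exp(-r*dt) * [p*154.740031 + (1-p)*32.551313] = 80.977013; exercise = 79.680095; V(2,0) = max -> 80.977013
  V(2,1) = exp(-r*dt) * [p*32.551313 + (1-p)*0.000000] = 13.140142; exercise = 2.960000; V(2,1) = max -> 13.140142
  V(2,2) = exp(-r*dt) * [p*0.000000 + (1-p)*0.000000] = 0.000000; exercise = 0.000000; V(2,2) = max -> 0.000000
  V(1,0) = exp(-r*dt) * [p*80.977013 + (1-p)*13.140142] = 40.161350; exercise = 32.551313; V(1,0) = max -> 40.161350
  V(1,1) = exp(-r*dt) * [p*13.140142 + (1-p)*0.000000] = 5.304343; exercise = 0.000000; V(1,1) = max -> 5.304343
  V(0,0) = exp(-r*dt) * [p*40.161350 + (1-p)*5.304343] = 19.228774; exercise = 2.960000; V(0,0) = max -> 19.228774


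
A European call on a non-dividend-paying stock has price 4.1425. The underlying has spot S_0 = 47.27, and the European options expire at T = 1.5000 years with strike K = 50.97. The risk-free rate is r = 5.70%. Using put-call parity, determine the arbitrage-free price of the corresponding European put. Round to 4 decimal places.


Answer: Put price = 3.6657

Derivation:
Put-call parity: C - P = S_0 * exp(-qT) - K * exp(-rT).
S_0 * exp(-qT) = 47.2700 * 1.00000000 = 47.27000000
K * exp(-rT) = 50.9700 * 0.91805314 = 46.79316870
P = C - S*exp(-qT) + K*exp(-rT)
P = 4.1425 - 47.27000000 + 46.79316870 = 3.6657


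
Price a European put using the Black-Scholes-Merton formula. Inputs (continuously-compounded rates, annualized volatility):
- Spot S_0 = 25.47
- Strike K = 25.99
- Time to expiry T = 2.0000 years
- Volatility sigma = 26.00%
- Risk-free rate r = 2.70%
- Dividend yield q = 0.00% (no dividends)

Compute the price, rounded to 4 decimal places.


d1 = (ln(S/K) + (r - q + 0.5*sigma^2) * T) / (sigma * sqrt(T)) = 0.27574293
d2 = d1 - sigma * sqrt(T) = -0.09195260
exp(-rT) = 0.94743211; exp(-qT) = 1.00000000
P = K * exp(-rT) * N(-d2) - S_0 * exp(-qT) * N(-d1)
N(-d1) = 0.39137276; N(-d2) = 0.53663215
P = 25.9900 * 0.94743211 * 0.53663215 - 25.4700 * 1.00000000 * 0.39137276 = 3.2456

Answer: Price = 3.2456


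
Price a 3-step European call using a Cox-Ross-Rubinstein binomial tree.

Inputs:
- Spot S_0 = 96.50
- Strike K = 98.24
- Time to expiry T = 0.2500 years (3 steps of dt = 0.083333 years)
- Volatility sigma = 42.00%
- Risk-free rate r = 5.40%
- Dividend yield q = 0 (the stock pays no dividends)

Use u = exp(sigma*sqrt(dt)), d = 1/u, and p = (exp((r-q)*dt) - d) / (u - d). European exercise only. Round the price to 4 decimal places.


dt = T/N = 0.083333
u = exp(sigma*sqrt(dt)) = 1.128900; d = 1/u = 0.885818
p = (exp((r-q)*dt) - d) / (u - d) = 0.488280
Discount per step: exp(-r*dt) = 0.995510
Stock lattice S(k, i) with i counting down-moves:
  k=0: S(0,0) = 96.5000
  k=1: S(1,0) = 108.9388; S(1,1) = 85.4815
  k=2: S(2,0) = 122.9810; S(2,1) = 96.5000; S(2,2) = 75.7210
  k=3: S(3,0) = 138.8333; S(3,1) = 108.9388; S(3,2) = 85.4815; S(3,3) = 67.0751
Terminal payoffs V(N, i) = max(S_T - K, 0):
  V(3,0) = 40.593265; V(3,1) = 10.698834; V(3,2) = 0.000000; V(3,3) = 0.000000
Backward induction: V(k, i) = exp(-r*dt) * [p * V(k+1, i) + (1-p) * V(k+1, i+1)].
  V(2,0) = exp(-r*dt) * [p*40.593265 + (1-p)*10.698834] = 25.182117
  V(2,1) = exp(-r*dt) * [p*10.698834 + (1-p)*0.000000] = 5.200573
  V(2,2) = exp(-r*dt) * [p*0.000000 + (1-p)*0.000000] = 0.000000
  V(1,0) = exp(-r*dt) * [p*25.182117 + (1-p)*5.200573] = 14.890010
  V(1,1) = exp(-r*dt) * [p*5.200573 + (1-p)*0.000000] = 2.527936
  V(0,0) = exp(-r*dt) * [p*14.890010 + (1-p)*2.527936] = 8.525640

Answer: Price = V(0,0) = 8.5256


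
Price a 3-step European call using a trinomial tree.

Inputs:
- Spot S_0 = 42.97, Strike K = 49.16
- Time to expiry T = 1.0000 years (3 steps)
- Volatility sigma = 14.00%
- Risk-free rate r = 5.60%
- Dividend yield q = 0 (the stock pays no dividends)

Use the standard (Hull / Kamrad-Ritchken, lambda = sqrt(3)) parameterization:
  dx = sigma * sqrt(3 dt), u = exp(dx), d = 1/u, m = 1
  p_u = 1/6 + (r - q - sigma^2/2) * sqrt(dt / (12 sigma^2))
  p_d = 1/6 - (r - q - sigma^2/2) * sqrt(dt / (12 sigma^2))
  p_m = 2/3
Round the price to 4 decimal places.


Answer: Price = V(0,0) = 0.9611

Derivation:
dt = T/N = 0.333333; dx = sigma*sqrt(3*dt) = 0.140000
u = exp(dx) = 1.150274; d = 1/u = 0.869358
p_u = 0.221667, p_m = 0.666667, p_d = 0.111667
Discount per step: exp(-r*dt) = 0.981506
Stock lattice S(k, j) with j the centered position index:
  k=0: S(0,+0) = 42.9700
  k=1: S(1,-1) = 37.3563; S(1,+0) = 42.9700; S(1,+1) = 49.4273
  k=2: S(2,-2) = 32.4760; S(2,-1) = 37.3563; S(2,+0) = 42.9700; S(2,+1) = 49.4273; S(2,+2) = 56.8549
  k=3: S(3,-3) = 28.2333; S(3,-2) = 32.4760; S(3,-1) = 37.3563; S(3,+0) = 42.9700; S(3,+1) = 49.4273; S(3,+2) = 56.8549; S(3,+3) = 65.3987
Terminal payoffs V(N, j) = max(S_T - K, 0):
  V(3,-3) = 0.000000; V(3,-2) = 0.000000; V(3,-1) = 0.000000; V(3,+0) = 0.000000; V(3,+1) = 0.267265; V(3,+2) = 7.694888; V(3,+3) = 16.238688
Backward induction: V(k, j) = exp(-r*dt) * [p_u * V(k+1, j+1) + p_m * V(k+1, j) + p_d * V(k+1, j-1)]
  V(2,-2) = exp(-r*dt) * [p_u*0.000000 + p_m*0.000000 + p_d*0.000000] = 0.000000
  V(2,-1) = exp(-r*dt) * [p_u*0.000000 + p_m*0.000000 + p_d*0.000000] = 0.000000
  V(2,+0) = exp(-r*dt) * [p_u*0.267265 + p_m*0.000000 + p_d*0.000000] = 0.058148
  V(2,+1) = exp(-r*dt) * [p_u*7.694888 + p_m*0.267265 + p_d*0.000000] = 1.849037
  V(2,+2) = exp(-r*dt) * [p_u*16.238688 + p_m*7.694888 + p_d*0.267265] = 8.597355
  V(1,-1) = exp(-r*dt) * [p_u*0.058148 + p_m*0.000000 + p_d*0.000000] = 0.012651
  V(1,+0) = exp(-r*dt) * [p_u*1.849037 + p_m*0.058148 + p_d*0.000000] = 0.440339
  V(1,+1) = exp(-r*dt) * [p_u*8.597355 + p_m*1.849037 + p_d*0.058148] = 3.086771
  V(0,+0) = exp(-r*dt) * [p_u*3.086771 + p_m*0.440339 + p_d*0.012651] = 0.961097


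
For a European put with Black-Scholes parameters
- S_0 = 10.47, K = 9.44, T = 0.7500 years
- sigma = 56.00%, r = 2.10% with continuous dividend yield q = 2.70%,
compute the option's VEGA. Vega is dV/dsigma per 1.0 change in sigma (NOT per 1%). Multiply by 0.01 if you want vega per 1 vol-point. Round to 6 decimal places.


d1 = 0.4467413587; d2 = -0.0382328674
phi(d1) = 0.3610541059; exp(-qT) = 0.9799536543; exp(-rT) = 0.9843733826
Vega = S * exp(-qT) * phi(d1) * sqrt(T) = 10.4700 * 0.9799536543 * 0.3610541059 * 0.8660254038 = 3.208153

Answer: Vega = 3.208153


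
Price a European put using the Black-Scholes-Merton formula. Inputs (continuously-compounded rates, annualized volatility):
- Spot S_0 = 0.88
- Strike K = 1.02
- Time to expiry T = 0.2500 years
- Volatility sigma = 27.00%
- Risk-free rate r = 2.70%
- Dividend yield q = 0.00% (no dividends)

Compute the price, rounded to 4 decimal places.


d1 = (ln(S/K) + (r - q + 0.5*sigma^2) * T) / (sigma * sqrt(T)) = -0.97609999
d2 = d1 - sigma * sqrt(T) = -1.11109999
exp(-rT) = 0.99327273; exp(-qT) = 1.00000000
P = K * exp(-rT) * N(-d2) - S_0 * exp(-qT) * N(-d1)
N(-d1) = 0.83549254; N(-d2) = 0.86673734
P = 1.0200 * 0.99327273 * 0.86673734 - 0.8800 * 1.00000000 * 0.83549254 = 0.1429

Answer: Price = 0.1429


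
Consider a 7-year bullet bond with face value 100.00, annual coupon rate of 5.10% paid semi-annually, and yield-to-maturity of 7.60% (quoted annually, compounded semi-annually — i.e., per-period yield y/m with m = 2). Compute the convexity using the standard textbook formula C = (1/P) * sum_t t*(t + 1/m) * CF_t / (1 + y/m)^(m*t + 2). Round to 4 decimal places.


Answer: Convexity = 38.5261

Derivation:
Coupon per period c = face * coupon_rate / m = 2.550000
Periods per year m = 2; per-period yield y/m = 0.038000
Number of cashflows N = 14
Cashflows (t years, CF_t, discount factor 1/(1+y/m)^(m*t), PV):
  t = 0.5000: CF_t = 2.550000, DF = 0.963391, PV = 2.456647
  t = 1.0000: CF_t = 2.550000, DF = 0.928122, PV = 2.366712
  t = 1.5000: CF_t = 2.550000, DF = 0.894145, PV = 2.280070
  t = 2.0000: CF_t = 2.550000, DF = 0.861411, PV = 2.196599
  t = 2.5000: CF_t = 2.550000, DF = 0.829876, PV = 2.116184
  t = 3.0000: CF_t = 2.550000, DF = 0.799495, PV = 2.038713
  t = 3.5000: CF_t = 2.550000, DF = 0.770227, PV = 1.964078
  t = 4.0000: CF_t = 2.550000, DF = 0.742030, PV = 1.892175
  t = 4.5000: CF_t = 2.550000, DF = 0.714865, PV = 1.822905
  t = 5.0000: CF_t = 2.550000, DF = 0.688694, PV = 1.756170
  t = 5.5000: CF_t = 2.550000, DF = 0.663482, PV = 1.691879
  t = 6.0000: CF_t = 2.550000, DF = 0.639193, PV = 1.629941
  t = 6.5000: CF_t = 2.550000, DF = 0.615793, PV = 1.570271
  t = 7.0000: CF_t = 102.550000, DF = 0.593249, PV = 60.837690
Price P = sum_t PV_t = 86.620035
Convexity numerator sum_t t*(t + 1/m) * CF_t / (1+y/m)^(m*t + 2):
  t = 0.5000: term = 1.140035
  t = 1.0000: term = 3.294898
  t = 1.5000: term = 6.348552
  t = 2.0000: term = 10.193564
  t = 2.5000: term = 14.730584
  t = 3.0000: term = 19.867840
  t = 3.5000: term = 25.520668
  t = 4.0000: term = 31.611067
  t = 4.5000: term = 38.067277
  t = 5.0000: term = 44.823383
  t = 5.5000: term = 51.818940
  t = 6.0000: term = 58.998618
  t = 6.5000: term = 66.311870
  t = 7.0000: term = 2964.403463
Convexity = (1/P) * sum = 3337.130758 / 86.620035 = 38.526084


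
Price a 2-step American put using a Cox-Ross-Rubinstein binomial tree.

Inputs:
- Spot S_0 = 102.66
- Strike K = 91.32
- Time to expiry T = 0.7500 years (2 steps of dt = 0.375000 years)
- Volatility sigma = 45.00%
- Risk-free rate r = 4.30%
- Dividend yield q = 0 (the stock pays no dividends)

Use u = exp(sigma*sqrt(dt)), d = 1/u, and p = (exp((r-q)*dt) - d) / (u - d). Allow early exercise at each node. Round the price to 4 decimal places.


dt = T/N = 0.375000
u = exp(sigma*sqrt(dt)) = 1.317278; d = 1/u = 0.759141
p = (exp((r-q)*dt) - d) / (u - d) = 0.460666
Discount per step: exp(-r*dt) = 0.984004
Stock lattice S(k, i) with i counting down-moves:
  k=0: S(0,0) = 102.6600
  k=1: S(1,0) = 135.2318; S(1,1) = 77.9334
  k=2: S(2,0) = 178.1379; S(2,1) = 102.6600; S(2,2) = 59.1625
Terminal payoffs V(N, i) = max(K - S_T, 0):
  V(2,0) = 0.000000; V(2,1) = 0.000000; V(2,2) = 32.157531
Backward induction: V(k, i) = exp(-r*dt) * [p * V(k+1, i) + (1-p) * V(k+1, i+1)]; then take max(V_cont, immediate exercise) for American.
  V(1,0) = exp(-r*dt) * [p*0.000000 + (1-p)*0.000000] = 0.000000; exercise = 0.000000; V(1,0) = max -> 0.000000
  V(1,1) = exp(-r*dt) * [p*0.000000 + (1-p)*32.157531] = 17.066235; exercise = 13.386573; V(1,1) = max -> 17.066235
  V(0,0) = exp(-r*dt) * [p*0.000000 + (1-p)*17.066235] = 9.057175; exercise = 0.000000; V(0,0) = max -> 9.057175

Answer: Price = V(0,0) = 9.0572


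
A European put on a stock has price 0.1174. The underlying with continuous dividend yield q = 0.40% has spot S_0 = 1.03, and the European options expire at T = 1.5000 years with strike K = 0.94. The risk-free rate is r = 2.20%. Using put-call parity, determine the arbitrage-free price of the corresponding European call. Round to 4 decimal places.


Put-call parity: C - P = S_0 * exp(-qT) - K * exp(-rT).
S_0 * exp(-qT) = 1.0300 * 0.99401796 = 1.02383850
K * exp(-rT) = 0.9400 * 0.96753856 = 0.90948625
C = P + S*exp(-qT) - K*exp(-rT)
C = 0.1174 + 1.02383850 - 0.90948625 = 0.2318

Answer: Call price = 0.2318


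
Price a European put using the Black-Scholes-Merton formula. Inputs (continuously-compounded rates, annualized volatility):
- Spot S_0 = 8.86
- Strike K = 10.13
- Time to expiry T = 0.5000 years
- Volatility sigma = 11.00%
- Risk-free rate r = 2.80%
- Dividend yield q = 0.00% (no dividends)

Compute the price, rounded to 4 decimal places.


d1 = (ln(S/K) + (r - q + 0.5*sigma^2) * T) / (sigma * sqrt(T)) = -1.50330328
d2 = d1 - sigma * sqrt(T) = -1.58108502
exp(-rT) = 0.98609754; exp(-qT) = 1.00000000
P = K * exp(-rT) * N(-d2) - S_0 * exp(-qT) * N(-d1)
N(-d1) = 0.93361957; N(-d2) = 0.94307070
P = 10.1300 * 0.98609754 * 0.94307070 - 8.8600 * 1.00000000 * 0.93361957 = 1.1486

Answer: Price = 1.1486


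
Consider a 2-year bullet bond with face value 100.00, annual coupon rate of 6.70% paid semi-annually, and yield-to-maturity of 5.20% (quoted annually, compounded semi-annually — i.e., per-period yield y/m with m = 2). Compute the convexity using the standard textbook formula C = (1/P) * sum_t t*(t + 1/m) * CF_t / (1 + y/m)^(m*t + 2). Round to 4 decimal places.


Answer: Convexity = 4.4538

Derivation:
Coupon per period c = face * coupon_rate / m = 3.350000
Periods per year m = 2; per-period yield y/m = 0.026000
Number of cashflows N = 4
Cashflows (t years, CF_t, discount factor 1/(1+y/m)^(m*t), PV):
  t = 0.5000: CF_t = 3.350000, DF = 0.974659, PV = 3.265107
  t = 1.0000: CF_t = 3.350000, DF = 0.949960, PV = 3.182366
  t = 1.5000: CF_t = 3.350000, DF = 0.925887, PV = 3.101721
  t = 2.0000: CF_t = 103.350000, DF = 0.902424, PV = 93.265503
Price P = sum_t PV_t = 102.814697
Convexity numerator sum_t t*(t + 1/m) * CF_t / (1+y/m)^(m*t + 2):
  t = 0.5000: term = 1.550860
  t = 1.0000: term = 4.534680
  t = 1.5000: term = 8.839532
  t = 2.0000: term = 442.992446
Convexity = (1/P) * sum = 457.917518 / 102.814697 = 4.453814


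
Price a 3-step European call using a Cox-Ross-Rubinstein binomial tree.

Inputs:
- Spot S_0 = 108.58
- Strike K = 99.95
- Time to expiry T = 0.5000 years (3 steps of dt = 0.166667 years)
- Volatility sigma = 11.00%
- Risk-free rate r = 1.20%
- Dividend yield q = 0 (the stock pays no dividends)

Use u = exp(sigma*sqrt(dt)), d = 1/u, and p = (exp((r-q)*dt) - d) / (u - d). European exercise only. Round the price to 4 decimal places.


dt = T/N = 0.166667
u = exp(sigma*sqrt(dt)) = 1.045931; d = 1/u = 0.956086
p = (exp((r-q)*dt) - d) / (u - d) = 0.511058
Discount per step: exp(-r*dt) = 0.998002
Stock lattice S(k, i) with i counting down-moves:
  k=0: S(0,0) = 108.5800
  k=1: S(1,0) = 113.5672; S(1,1) = 103.8118
  k=2: S(2,0) = 118.7834; S(2,1) = 108.5800; S(2,2) = 99.2530
  k=3: S(3,0) = 124.2393; S(3,1) = 113.5672; S(3,2) = 103.8118; S(3,3) = 94.8945
Terminal payoffs V(N, i) = max(S_T - K, 0):
  V(3,0) = 24.289253; V(3,1) = 13.617178; V(3,2) = 3.861828; V(3,3) = 0.000000
Backward induction: V(k, i) = exp(-r*dt) * [p * V(k+1, i) + (1-p) * V(k+1, i+1)].
  V(2,0) = exp(-r*dt) * [p*24.289253 + (1-p)*13.617178] = 19.033122
  V(2,1) = exp(-r*dt) * [p*13.617178 + (1-p)*3.861828] = 8.829700
  V(2,2) = exp(-r*dt) * [p*3.861828 + (1-p)*0.000000] = 1.969675
  V(1,0) = exp(-r*dt) * [p*19.033122 + (1-p)*8.829700] = 14.016180
  V(1,1) = exp(-r*dt) * [p*8.829700 + (1-p)*1.969675] = 5.464605
  V(0,0) = exp(-r*dt) * [p*14.016180 + (1-p)*5.464605] = 9.815305

Answer: Price = V(0,0) = 9.8153


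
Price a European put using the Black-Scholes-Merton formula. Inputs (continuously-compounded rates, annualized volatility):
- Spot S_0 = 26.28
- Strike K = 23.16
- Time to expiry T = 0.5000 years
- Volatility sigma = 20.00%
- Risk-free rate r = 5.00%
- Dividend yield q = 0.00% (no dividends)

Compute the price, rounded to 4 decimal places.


Answer: Price = 0.2502

Derivation:
d1 = (ln(S/K) + (r - q + 0.5*sigma^2) * T) / (sigma * sqrt(T)) = 1.14113982
d2 = d1 - sigma * sqrt(T) = 0.99971846
exp(-rT) = 0.97530991; exp(-qT) = 1.00000000
P = K * exp(-rT) * N(-d2) - S_0 * exp(-qT) * N(-d1)
N(-d1) = 0.12690587; N(-d2) = 0.15872339
P = 23.1600 * 0.97530991 * 0.15872339 - 26.2800 * 1.00000000 * 0.12690587 = 0.2502


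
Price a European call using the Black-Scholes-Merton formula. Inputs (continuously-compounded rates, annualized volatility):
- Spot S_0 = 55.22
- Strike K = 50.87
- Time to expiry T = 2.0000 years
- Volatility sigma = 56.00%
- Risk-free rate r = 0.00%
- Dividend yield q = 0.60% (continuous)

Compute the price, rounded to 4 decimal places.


d1 = (ln(S/K) + (r - q + 0.5*sigma^2) * T) / (sigma * sqrt(T)) = 0.48443361
d2 = d1 - sigma * sqrt(T) = -0.30752598
exp(-rT) = 1.00000000; exp(-qT) = 0.98807171
C = S_0 * exp(-qT) * N(d1) - K * exp(-rT) * N(d2)
N(d1) = 0.68596092; N(d2) = 0.37922152
C = 55.2200 * 0.98807171 * 0.68596092 - 50.8700 * 1.00000000 * 0.37922152 = 18.1359

Answer: Price = 18.1359


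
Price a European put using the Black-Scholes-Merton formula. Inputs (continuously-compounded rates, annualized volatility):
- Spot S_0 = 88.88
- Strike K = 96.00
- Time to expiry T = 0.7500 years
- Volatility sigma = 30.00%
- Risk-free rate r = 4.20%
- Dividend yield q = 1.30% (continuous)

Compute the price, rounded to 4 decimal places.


Answer: Price = 12.0687

Derivation:
d1 = (ln(S/K) + (r - q + 0.5*sigma^2) * T) / (sigma * sqrt(T)) = -0.08298851
d2 = d1 - sigma * sqrt(T) = -0.34279613
exp(-rT) = 0.96899096; exp(-qT) = 0.99029738
P = K * exp(-rT) * N(-d2) - S_0 * exp(-qT) * N(-d1)
N(-d1) = 0.53306966; N(-d2) = 0.63412408
P = 96.0000 * 0.96899096 * 0.63412408 - 88.8800 * 0.99029738 * 0.53306966 = 12.0687


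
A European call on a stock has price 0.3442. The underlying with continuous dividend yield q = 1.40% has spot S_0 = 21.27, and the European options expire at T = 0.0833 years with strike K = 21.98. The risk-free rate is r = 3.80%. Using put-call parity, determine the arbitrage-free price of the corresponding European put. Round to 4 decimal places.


Answer: Put price = 1.0095

Derivation:
Put-call parity: C - P = S_0 * exp(-qT) - K * exp(-rT).
S_0 * exp(-qT) = 21.2700 * 0.99883448 = 21.24520938
K * exp(-rT) = 21.9800 * 0.99683960 = 21.91053451
P = C - S*exp(-qT) + K*exp(-rT)
P = 0.3442 - 21.24520938 + 21.91053451 = 1.0095


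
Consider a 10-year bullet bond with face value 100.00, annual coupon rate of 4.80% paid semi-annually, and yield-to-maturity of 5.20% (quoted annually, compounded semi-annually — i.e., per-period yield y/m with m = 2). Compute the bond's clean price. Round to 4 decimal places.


Answer: Price = 96.9114

Derivation:
Coupon per period c = face * coupon_rate / m = 2.400000
Periods per year m = 2; per-period yield y/m = 0.026000
Number of cashflows N = 20
Cashflows (t years, CF_t, discount factor 1/(1+y/m)^(m*t), PV):
  t = 0.5000: CF_t = 2.400000, DF = 0.974659, PV = 2.339181
  t = 1.0000: CF_t = 2.400000, DF = 0.949960, PV = 2.279904
  t = 1.5000: CF_t = 2.400000, DF = 0.925887, PV = 2.222128
  t = 2.0000: CF_t = 2.400000, DF = 0.902424, PV = 2.165817
  t = 2.5000: CF_t = 2.400000, DF = 0.879555, PV = 2.110933
  t = 3.0000: CF_t = 2.400000, DF = 0.857266, PV = 2.057440
  t = 3.5000: CF_t = 2.400000, DF = 0.835542, PV = 2.005302
  t = 4.0000: CF_t = 2.400000, DF = 0.814369, PV = 1.954485
  t = 4.5000: CF_t = 2.400000, DF = 0.793732, PV = 1.904956
  t = 5.0000: CF_t = 2.400000, DF = 0.773618, PV = 1.856682
  t = 5.5000: CF_t = 2.400000, DF = 0.754013, PV = 1.809632
  t = 6.0000: CF_t = 2.400000, DF = 0.734906, PV = 1.763774
  t = 6.5000: CF_t = 2.400000, DF = 0.716282, PV = 1.719078
  t = 7.0000: CF_t = 2.400000, DF = 0.698131, PV = 1.675515
  t = 7.5000: CF_t = 2.400000, DF = 0.680440, PV = 1.633055
  t = 8.0000: CF_t = 2.400000, DF = 0.663197, PV = 1.591672
  t = 8.5000: CF_t = 2.400000, DF = 0.646390, PV = 1.551337
  t = 9.0000: CF_t = 2.400000, DF = 0.630010, PV = 1.512024
  t = 9.5000: CF_t = 2.400000, DF = 0.614045, PV = 1.473708
  t = 10.0000: CF_t = 102.400000, DF = 0.598484, PV = 61.284795
Price P = sum_t PV_t = 96.911418


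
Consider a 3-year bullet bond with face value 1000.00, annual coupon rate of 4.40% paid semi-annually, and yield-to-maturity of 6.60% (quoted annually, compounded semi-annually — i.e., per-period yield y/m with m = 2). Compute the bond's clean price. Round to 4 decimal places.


Coupon per period c = face * coupon_rate / m = 22.000000
Periods per year m = 2; per-period yield y/m = 0.033000
Number of cashflows N = 6
Cashflows (t years, CF_t, discount factor 1/(1+y/m)^(m*t), PV):
  t = 0.5000: CF_t = 22.000000, DF = 0.968054, PV = 21.297193
  t = 1.0000: CF_t = 22.000000, DF = 0.937129, PV = 20.616837
  t = 1.5000: CF_t = 22.000000, DF = 0.907192, PV = 19.958216
  t = 2.0000: CF_t = 22.000000, DF = 0.878211, PV = 19.320635
  t = 2.5000: CF_t = 22.000000, DF = 0.850156, PV = 18.703422
  t = 3.0000: CF_t = 1022.000000, DF = 0.822997, PV = 841.102583
Price P = sum_t PV_t = 940.998886

Answer: Price = 940.9989


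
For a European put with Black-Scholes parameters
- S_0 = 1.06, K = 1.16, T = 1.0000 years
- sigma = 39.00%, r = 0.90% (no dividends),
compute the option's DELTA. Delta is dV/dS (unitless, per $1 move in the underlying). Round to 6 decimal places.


d1 = -0.0130797359; d2 = -0.4030797359
phi(d1) = 0.3989081564; exp(-qT) = 1.0000000000; exp(-rT) = 0.9910403788
N(-d1) = 0.5052179109
Delta = -exp(-qT) * N(-d1) = -1.0000000000 * 0.5052179109 = -0.505218

Answer: Delta = -0.505218


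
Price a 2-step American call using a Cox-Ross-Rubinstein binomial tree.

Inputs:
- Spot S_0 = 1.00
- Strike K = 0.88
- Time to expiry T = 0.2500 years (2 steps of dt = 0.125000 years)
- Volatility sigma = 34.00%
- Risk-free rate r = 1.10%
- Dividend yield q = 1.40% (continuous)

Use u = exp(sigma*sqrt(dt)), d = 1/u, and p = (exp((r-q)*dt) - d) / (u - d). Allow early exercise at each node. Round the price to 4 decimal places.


dt = T/N = 0.125000
u = exp(sigma*sqrt(dt)) = 1.127732; d = 1/u = 0.886736
p = (exp((r-q)*dt) - d) / (u - d) = 0.468428
Discount per step: exp(-r*dt) = 0.998626
Stock lattice S(k, i) with i counting down-moves:
  k=0: S(0,0) = 1.0000
  k=1: S(1,0) = 1.1277; S(1,1) = 0.8867
  k=2: S(2,0) = 1.2718; S(2,1) = 1.0000; S(2,2) = 0.7863
Terminal payoffs V(N, i) = max(S_T - K, 0):
  V(2,0) = 0.391778; V(2,1) = 0.120000; V(2,2) = 0.000000
Backward induction: V(k, i) = exp(-r*dt) * [p * V(k+1, i) + (1-p) * V(k+1, i+1)]; then take max(V_cont, immediate exercise) for American.
  V(1,0) = exp(-r*dt) * [p*0.391778 + (1-p)*0.120000] = 0.246969; exercise = 0.247732; V(1,0) = max -> 0.247732
  V(1,1) = exp(-r*dt) * [p*0.120000 + (1-p)*0.000000] = 0.056134; exercise = 0.006736; V(1,1) = max -> 0.056134
  V(0,0) = exp(-r*dt) * [p*0.247732 + (1-p)*0.056134] = 0.145683; exercise = 0.120000; V(0,0) = max -> 0.145683

Answer: Price = V(0,0) = 0.1457


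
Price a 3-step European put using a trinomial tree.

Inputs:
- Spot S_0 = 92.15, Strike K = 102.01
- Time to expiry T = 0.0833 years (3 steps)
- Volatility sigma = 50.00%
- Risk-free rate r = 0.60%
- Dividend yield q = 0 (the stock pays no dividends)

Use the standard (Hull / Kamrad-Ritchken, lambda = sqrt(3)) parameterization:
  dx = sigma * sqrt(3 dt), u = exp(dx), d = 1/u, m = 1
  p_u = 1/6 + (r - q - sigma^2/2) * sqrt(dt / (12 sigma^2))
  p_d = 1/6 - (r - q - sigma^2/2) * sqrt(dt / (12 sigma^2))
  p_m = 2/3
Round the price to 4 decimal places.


dt = T/N = 0.027767; dx = sigma*sqrt(3*dt) = 0.144309
u = exp(dx) = 1.155241; d = 1/u = 0.865620
p_u = 0.155218, p_m = 0.666667, p_d = 0.178115
Discount per step: exp(-r*dt) = 0.999833
Stock lattice S(k, j) with j the centered position index:
  k=0: S(0,+0) = 92.1500
  k=1: S(1,-1) = 79.7669; S(1,+0) = 92.1500; S(1,+1) = 106.4554
  k=2: S(2,-2) = 69.0479; S(2,-1) = 79.7669; S(2,+0) = 92.1500; S(2,+1) = 106.4554; S(2,+2) = 122.9816
  k=3: S(3,-3) = 59.7693; S(3,-2) = 69.0479; S(3,-1) = 79.7669; S(3,+0) = 92.1500; S(3,+1) = 106.4554; S(3,+2) = 122.9816; S(3,+3) = 142.0734
Terminal payoffs V(N, j) = max(K - S_T, 0):
  V(3,-3) = 42.240733; V(3,-2) = 32.962112; V(3,-1) = 22.243072; V(3,+0) = 9.860000; V(3,+1) = 0.000000; V(3,+2) = 0.000000; V(3,+3) = 0.000000
Backward induction: V(k, j) = exp(-r*dt) * [p_u * V(k+1, j+1) + p_m * V(k+1, j) + p_d * V(k+1, j-1)]
  V(2,-2) = exp(-r*dt) * [p_u*22.243072 + p_m*32.962112 + p_d*42.240733] = 32.945496
  V(2,-1) = exp(-r*dt) * [p_u*9.860000 + p_m*22.243072 + p_d*32.962112] = 22.226514
  V(2,+0) = exp(-r*dt) * [p_u*0.000000 + p_m*9.860000 + p_d*22.243072] = 10.533407
  V(2,+1) = exp(-r*dt) * [p_u*0.000000 + p_m*0.000000 + p_d*9.860000] = 1.755923
  V(2,+2) = exp(-r*dt) * [p_u*0.000000 + p_m*0.000000 + p_d*0.000000] = 0.000000
  V(1,-1) = exp(-r*dt) * [p_u*10.533407 + p_m*22.226514 + p_d*32.945496] = 22.317026
  V(1,+0) = exp(-r*dt) * [p_u*1.755923 + p_m*10.533407 + p_d*22.226514] = 11.251826
  V(1,+1) = exp(-r*dt) * [p_u*0.000000 + p_m*1.755923 + p_d*10.533407] = 3.046267
  V(0,+0) = exp(-r*dt) * [p_u*3.046267 + p_m*11.251826 + p_d*22.317026] = 11.947064

Answer: Price = V(0,0) = 11.9471


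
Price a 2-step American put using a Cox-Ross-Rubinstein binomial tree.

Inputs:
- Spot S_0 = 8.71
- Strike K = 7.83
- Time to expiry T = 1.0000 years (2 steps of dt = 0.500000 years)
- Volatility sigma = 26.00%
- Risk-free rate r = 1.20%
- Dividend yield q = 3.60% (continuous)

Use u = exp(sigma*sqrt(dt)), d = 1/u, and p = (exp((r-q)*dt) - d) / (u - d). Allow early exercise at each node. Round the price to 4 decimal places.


dt = T/N = 0.500000
u = exp(sigma*sqrt(dt)) = 1.201833; d = 1/u = 0.832062
p = (exp((r-q)*dt) - d) / (u - d) = 0.421908
Discount per step: exp(-r*dt) = 0.994018
Stock lattice S(k, i) with i counting down-moves:
  k=0: S(0,0) = 8.7100
  k=1: S(1,0) = 10.4680; S(1,1) = 7.2473
  k=2: S(2,0) = 12.5807; S(2,1) = 8.7100; S(2,2) = 6.0302
Terminal payoffs V(N, i) = max(K - S_T, 0):
  V(2,0) = 0.000000; V(2,1) = 0.000000; V(2,2) = 1.799824
Backward induction: V(k, i) = exp(-r*dt) * [p * V(k+1, i) + (1-p) * V(k+1, i+1)]; then take max(V_cont, immediate exercise) for American.
  V(1,0) = exp(-r*dt) * [p*0.000000 + (1-p)*0.000000] = 0.000000; exercise = 0.000000; V(1,0) = max -> 0.000000
  V(1,1) = exp(-r*dt) * [p*0.000000 + (1-p)*1.799824] = 1.034239; exercise = 0.582736; V(1,1) = max -> 1.034239
  V(0,0) = exp(-r*dt) * [p*0.000000 + (1-p)*1.034239] = 0.594308; exercise = 0.000000; V(0,0) = max -> 0.594308

Answer: Price = V(0,0) = 0.5943


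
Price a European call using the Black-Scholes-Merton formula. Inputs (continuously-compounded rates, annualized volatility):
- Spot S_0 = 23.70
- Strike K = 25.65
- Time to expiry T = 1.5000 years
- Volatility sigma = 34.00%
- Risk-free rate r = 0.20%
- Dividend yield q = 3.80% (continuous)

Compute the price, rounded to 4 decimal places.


d1 = (ln(S/K) + (r - q + 0.5*sigma^2) * T) / (sigma * sqrt(T)) = -0.11135218
d2 = d1 - sigma * sqrt(T) = -0.52776544
exp(-rT) = 0.99700450; exp(-qT) = 0.94459407
C = S_0 * exp(-qT) * N(d1) - K * exp(-rT) * N(d2)
N(d1) = 0.45566854; N(d2) = 0.29883108
C = 23.7000 * 0.94459407 * 0.45566854 - 25.6500 * 0.99700450 * 0.29883108 = 2.5589

Answer: Price = 2.5589


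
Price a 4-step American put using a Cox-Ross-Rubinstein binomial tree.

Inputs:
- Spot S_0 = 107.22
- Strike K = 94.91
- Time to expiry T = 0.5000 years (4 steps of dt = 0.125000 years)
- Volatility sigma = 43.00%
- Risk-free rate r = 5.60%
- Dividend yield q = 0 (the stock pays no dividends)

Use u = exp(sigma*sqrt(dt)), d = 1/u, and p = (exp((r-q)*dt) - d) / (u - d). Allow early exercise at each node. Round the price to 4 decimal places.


dt = T/N = 0.125000
u = exp(sigma*sqrt(dt)) = 1.164193; d = 1/u = 0.858964
p = (exp((r-q)*dt) - d) / (u - d) = 0.485080
Discount per step: exp(-r*dt) = 0.993024
Stock lattice S(k, i) with i counting down-moves:
  k=0: S(0,0) = 107.2200
  k=1: S(1,0) = 124.8248; S(1,1) = 92.0981
  k=2: S(2,0) = 145.3201; S(2,1) = 107.2200; S(2,2) = 79.1090
  k=3: S(3,0) = 169.1806; S(3,1) = 124.8248; S(3,2) = 92.0981; S(3,3) = 67.9518
  k=4: S(4,0) = 196.9588; S(4,1) = 145.3201; S(4,2) = 107.2200; S(4,3) = 79.1090; S(4,4) = 58.3682
Terminal payoffs V(N, i) = max(K - S_T, 0):
  V(4,0) = 0.000000; V(4,1) = 0.000000; V(4,2) = 0.000000; V(4,3) = 15.800981; V(4,4) = 36.541815
Backward induction: V(k, i) = exp(-r*dt) * [p * V(k+1, i) + (1-p) * V(k+1, i+1)]; then take max(V_cont, immediate exercise) for American.
  V(3,0) = exp(-r*dt) * [p*0.000000 + (1-p)*0.000000] = 0.000000; exercise = 0.000000; V(3,0) = max -> 0.000000
  V(3,1) = exp(-r*dt) * [p*0.000000 + (1-p)*0.000000] = 0.000000; exercise = 0.000000; V(3,1) = max -> 0.000000
  V(3,2) = exp(-r*dt) * [p*0.000000 + (1-p)*15.800981] = 8.079484; exercise = 2.811851; V(3,2) = max -> 8.079484
  V(3,3) = exp(-r*dt) * [p*15.800981 + (1-p)*36.541815] = 26.296130; exercise = 26.958180; V(3,3) = max -> 26.958180
  V(2,0) = exp(-r*dt) * [p*0.000000 + (1-p)*0.000000] = 0.000000; exercise = 0.000000; V(2,0) = max -> 0.000000
  V(2,1) = exp(-r*dt) * [p*0.000000 + (1-p)*8.079484] = 4.131267; exercise = 0.000000; V(2,1) = max -> 4.131267
  V(2,2) = exp(-r*dt) * [p*8.079484 + (1-p)*26.958180] = 17.676331; exercise = 15.800981; V(2,2) = max -> 17.676331
  V(1,0) = exp(-r*dt) * [p*0.000000 + (1-p)*4.131267] = 2.112432; exercise = 0.000000; V(1,0) = max -> 2.112432
  V(1,1) = exp(-r*dt) * [p*4.131267 + (1-p)*17.676331] = 11.028420; exercise = 2.811851; V(1,1) = max -> 11.028420
  V(0,0) = exp(-r*dt) * [p*2.112432 + (1-p)*11.028420] = 6.656691; exercise = 0.000000; V(0,0) = max -> 6.656691

Answer: Price = V(0,0) = 6.6567


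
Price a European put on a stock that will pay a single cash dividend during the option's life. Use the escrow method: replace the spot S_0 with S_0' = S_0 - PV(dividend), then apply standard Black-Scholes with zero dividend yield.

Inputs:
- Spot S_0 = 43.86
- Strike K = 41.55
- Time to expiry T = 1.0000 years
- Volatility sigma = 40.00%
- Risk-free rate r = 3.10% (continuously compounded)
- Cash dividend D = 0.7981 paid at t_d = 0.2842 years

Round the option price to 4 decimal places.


PV(D) = D * exp(-r * t_d) = 0.7981 * 0.99122850 = 0.79109946
S_0' = S_0 - PV(D) = 43.8600 - 0.79109946 = 43.06890054
d1 = (ln(S_0'/K) + (r + sigma^2/2)*T) / (sigma*sqrt(T)) = 0.36725913
d2 = d1 - sigma*sqrt(T) = -0.03274087
exp(-rT) = 0.96947557
N(-d1) = 0.35671287; N(-d2) = 0.51305939
P = K * exp(-rT) * N(-d2) - S_0' * N(-d1) = 41.5500 * 0.96947557 * 0.51305939 - 43.06890054 * 0.35671287 = 5.3037

Answer: Price = 5.3037


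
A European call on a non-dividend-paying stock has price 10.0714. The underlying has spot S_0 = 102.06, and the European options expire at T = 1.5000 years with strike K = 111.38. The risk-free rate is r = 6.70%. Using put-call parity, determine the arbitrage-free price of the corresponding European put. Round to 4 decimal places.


Answer: Put price = 8.7418

Derivation:
Put-call parity: C - P = S_0 * exp(-qT) - K * exp(-rT).
S_0 * exp(-qT) = 102.0600 * 1.00000000 = 102.06000000
K * exp(-rT) = 111.3800 * 0.90438511 = 100.73041382
P = C - S*exp(-qT) + K*exp(-rT)
P = 10.0714 - 102.06000000 + 100.73041382 = 8.7418


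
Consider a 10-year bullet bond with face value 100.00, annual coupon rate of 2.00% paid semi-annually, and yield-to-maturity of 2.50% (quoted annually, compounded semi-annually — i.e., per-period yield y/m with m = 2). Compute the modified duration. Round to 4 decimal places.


Coupon per period c = face * coupon_rate / m = 1.000000
Periods per year m = 2; per-period yield y/m = 0.012500
Number of cashflows N = 20
Cashflows (t years, CF_t, discount factor 1/(1+y/m)^(m*t), PV):
  t = 0.5000: CF_t = 1.000000, DF = 0.987654, PV = 0.987654
  t = 1.0000: CF_t = 1.000000, DF = 0.975461, PV = 0.975461
  t = 1.5000: CF_t = 1.000000, DF = 0.963418, PV = 0.963418
  t = 2.0000: CF_t = 1.000000, DF = 0.951524, PV = 0.951524
  t = 2.5000: CF_t = 1.000000, DF = 0.939777, PV = 0.939777
  t = 3.0000: CF_t = 1.000000, DF = 0.928175, PV = 0.928175
  t = 3.5000: CF_t = 1.000000, DF = 0.916716, PV = 0.916716
  t = 4.0000: CF_t = 1.000000, DF = 0.905398, PV = 0.905398
  t = 4.5000: CF_t = 1.000000, DF = 0.894221, PV = 0.894221
  t = 5.0000: CF_t = 1.000000, DF = 0.883181, PV = 0.883181
  t = 5.5000: CF_t = 1.000000, DF = 0.872277, PV = 0.872277
  t = 6.0000: CF_t = 1.000000, DF = 0.861509, PV = 0.861509
  t = 6.5000: CF_t = 1.000000, DF = 0.850873, PV = 0.850873
  t = 7.0000: CF_t = 1.000000, DF = 0.840368, PV = 0.840368
  t = 7.5000: CF_t = 1.000000, DF = 0.829993, PV = 0.829993
  t = 8.0000: CF_t = 1.000000, DF = 0.819746, PV = 0.819746
  t = 8.5000: CF_t = 1.000000, DF = 0.809626, PV = 0.809626
  t = 9.0000: CF_t = 1.000000, DF = 0.799631, PV = 0.799631
  t = 9.5000: CF_t = 1.000000, DF = 0.789759, PV = 0.789759
  t = 10.0000: CF_t = 101.000000, DF = 0.780009, PV = 78.780863
Price P = sum_t PV_t = 95.600171
First compute Macaulay numerator sum_t t * PV_t:
  t * PV_t at t = 0.5000: 0.493827
  t * PV_t at t = 1.0000: 0.975461
  t * PV_t at t = 1.5000: 1.445127
  t * PV_t at t = 2.0000: 1.903049
  t * PV_t at t = 2.5000: 2.349443
  t * PV_t at t = 3.0000: 2.784525
  t * PV_t at t = 3.5000: 3.208506
  t * PV_t at t = 4.0000: 3.621594
  t * PV_t at t = 4.5000: 4.023993
  t * PV_t at t = 5.0000: 4.415905
  t * PV_t at t = 5.5000: 4.797526
  t * PV_t at t = 6.0000: 5.169052
  t * PV_t at t = 6.5000: 5.530672
  t * PV_t at t = 7.0000: 5.882577
  t * PV_t at t = 7.5000: 6.224949
  t * PV_t at t = 8.0000: 6.557971
  t * PV_t at t = 8.5000: 6.881821
  t * PV_t at t = 9.0000: 7.196676
  t * PV_t at t = 9.5000: 7.502707
  t * PV_t at t = 10.0000: 787.808634
Macaulay duration D = 868.774013 / 95.600171 = 9.087578
Modified duration = D / (1 + y/m) = 9.087578 / (1 + 0.012500) = 8.975386

Answer: Modified duration = 8.9754


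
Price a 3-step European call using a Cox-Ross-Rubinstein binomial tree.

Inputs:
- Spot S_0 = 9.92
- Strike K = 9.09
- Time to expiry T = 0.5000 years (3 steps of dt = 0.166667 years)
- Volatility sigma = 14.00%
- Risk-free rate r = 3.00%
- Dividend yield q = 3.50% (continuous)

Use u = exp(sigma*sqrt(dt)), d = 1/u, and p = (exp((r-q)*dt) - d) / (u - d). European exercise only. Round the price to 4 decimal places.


Answer: Price = V(0,0) = 0.8957

Derivation:
dt = T/N = 0.166667
u = exp(sigma*sqrt(dt)) = 1.058820; d = 1/u = 0.944448
p = (exp((r-q)*dt) - d) / (u - d) = 0.478432
Discount per step: exp(-r*dt) = 0.995012
Stock lattice S(k, i) with i counting down-moves:
  k=0: S(0,0) = 9.9200
  k=1: S(1,0) = 10.5035; S(1,1) = 9.3689
  k=2: S(2,0) = 11.1213; S(2,1) = 9.9200; S(2,2) = 8.8485
  k=3: S(3,0) = 11.7755; S(3,1) = 10.5035; S(3,2) = 9.3689; S(3,3) = 8.3569
Terminal payoffs V(N, i) = max(S_T - K, 0):
  V(3,0) = 2.685454; V(3,1) = 1.413491; V(3,2) = 0.278923; V(3,3) = 0.000000
Backward induction: V(k, i) = exp(-r*dt) * [p * V(k+1, i) + (1-p) * V(k+1, i+1)].
  V(2,0) = exp(-r*dt) * [p*2.685454 + (1-p)*1.413491] = 2.011954
  V(2,1) = exp(-r*dt) * [p*1.413491 + (1-p)*0.278923] = 0.817638
  V(2,2) = exp(-r*dt) * [p*0.278923 + (1-p)*0.000000] = 0.132780
  V(1,0) = exp(-r*dt) * [p*2.011954 + (1-p)*0.817638] = 1.382109
  V(1,1) = exp(-r*dt) * [p*0.817638 + (1-p)*0.132780] = 0.458142
  V(0,0) = exp(-r*dt) * [p*1.382109 + (1-p)*0.458142] = 0.895708


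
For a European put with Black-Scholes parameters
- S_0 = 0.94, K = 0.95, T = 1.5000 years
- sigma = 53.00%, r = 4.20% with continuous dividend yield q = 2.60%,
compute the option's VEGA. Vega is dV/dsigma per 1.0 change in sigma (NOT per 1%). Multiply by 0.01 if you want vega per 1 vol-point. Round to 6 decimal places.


d1 = 0.3452284510; d2 = -0.3038863308
phi(d1) = 0.3758632589; exp(-qT) = 0.9617507091; exp(-rT) = 0.9389434737
Vega = S * exp(-qT) * phi(d1) * sqrt(T) = 0.9400 * 0.9617507091 * 0.3758632589 * 1.2247448714 = 0.416165

Answer: Vega = 0.416165


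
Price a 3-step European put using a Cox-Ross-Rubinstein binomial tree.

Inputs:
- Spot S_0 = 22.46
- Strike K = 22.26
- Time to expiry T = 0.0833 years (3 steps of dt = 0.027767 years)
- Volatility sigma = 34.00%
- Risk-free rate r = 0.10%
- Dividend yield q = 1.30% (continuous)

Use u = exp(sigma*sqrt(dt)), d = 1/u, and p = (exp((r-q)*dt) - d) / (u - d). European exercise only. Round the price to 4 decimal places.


dt = T/N = 0.027767
u = exp(sigma*sqrt(dt)) = 1.058291; d = 1/u = 0.944920
p = (exp((r-q)*dt) - d) / (u - d) = 0.482901
Discount per step: exp(-r*dt) = 0.999972
Stock lattice S(k, i) with i counting down-moves:
  k=0: S(0,0) = 22.4600
  k=1: S(1,0) = 23.7692; S(1,1) = 21.2229
  k=2: S(2,0) = 25.1547; S(2,1) = 22.4600; S(2,2) = 20.0539
  k=3: S(3,0) = 26.6210; S(3,1) = 23.7692; S(3,2) = 21.2229; S(3,3) = 18.9494
Terminal payoffs V(N, i) = max(K - S_T, 0):
  V(3,0) = 0.000000; V(3,1) = 0.000000; V(3,2) = 1.037104; V(3,3) = 3.310644
Backward induction: V(k, i) = exp(-r*dt) * [p * V(k+1, i) + (1-p) * V(k+1, i+1)].
  V(2,0) = exp(-r*dt) * [p*0.000000 + (1-p)*0.000000] = 0.000000
  V(2,1) = exp(-r*dt) * [p*0.000000 + (1-p)*1.037104] = 0.536270
  V(2,2) = exp(-r*dt) * [p*1.037104 + (1-p)*3.310644] = 2.212687
  V(1,0) = exp(-r*dt) * [p*0.000000 + (1-p)*0.536270] = 0.277297
  V(1,1) = exp(-r*dt) * [p*0.536270 + (1-p)*2.212687] = 1.403104
  V(0,0) = exp(-r*dt) * [p*0.277297 + (1-p)*1.403104] = 0.859426

Answer: Price = V(0,0) = 0.8594


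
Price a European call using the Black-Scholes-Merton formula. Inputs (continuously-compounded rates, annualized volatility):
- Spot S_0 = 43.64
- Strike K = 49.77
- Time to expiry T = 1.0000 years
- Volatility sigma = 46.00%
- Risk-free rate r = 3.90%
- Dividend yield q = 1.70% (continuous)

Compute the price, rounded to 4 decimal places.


d1 = (ln(S/K) + (r - q + 0.5*sigma^2) * T) / (sigma * sqrt(T)) = -0.00790920
d2 = d1 - sigma * sqrt(T) = -0.46790920
exp(-rT) = 0.96175071; exp(-qT) = 0.98314368
C = S_0 * exp(-qT) * N(d1) - K * exp(-rT) * N(d2)
N(d1) = 0.49684472; N(d2) = 0.31992476
C = 43.6400 * 0.98314368 * 0.49684472 - 49.7700 * 0.96175071 * 0.31992476 = 6.0032

Answer: Price = 6.0032


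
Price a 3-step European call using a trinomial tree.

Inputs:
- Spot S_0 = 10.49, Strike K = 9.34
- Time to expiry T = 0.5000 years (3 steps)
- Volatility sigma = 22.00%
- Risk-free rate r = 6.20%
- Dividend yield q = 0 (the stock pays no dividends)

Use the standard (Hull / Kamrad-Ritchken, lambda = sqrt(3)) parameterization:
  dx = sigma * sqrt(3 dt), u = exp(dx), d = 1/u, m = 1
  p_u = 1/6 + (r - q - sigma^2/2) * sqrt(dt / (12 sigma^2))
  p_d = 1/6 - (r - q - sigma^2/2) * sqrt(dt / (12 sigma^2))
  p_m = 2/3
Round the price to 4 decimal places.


Answer: Price = V(0,0) = 1.5843

Derivation:
dt = T/N = 0.166667; dx = sigma*sqrt(3*dt) = 0.155563
u = exp(dx) = 1.168316; d = 1/u = 0.855933
p_u = 0.186916, p_m = 0.666667, p_d = 0.146418
Discount per step: exp(-r*dt) = 0.989720
Stock lattice S(k, j) with j the centered position index:
  k=0: S(0,+0) = 10.4900
  k=1: S(1,-1) = 8.9787; S(1,+0) = 10.4900; S(1,+1) = 12.2556
  k=2: S(2,-2) = 7.6852; S(2,-1) = 8.9787; S(2,+0) = 10.4900; S(2,+1) = 12.2556; S(2,+2) = 14.3185
  k=3: S(3,-3) = 6.5780; S(3,-2) = 7.6852; S(3,-1) = 8.9787; S(3,+0) = 10.4900; S(3,+1) = 12.2556; S(3,+2) = 14.3185; S(3,+3) = 16.7285
Terminal payoffs V(N, j) = max(S_T - K, 0):
  V(3,-3) = 0.000000; V(3,-2) = 0.000000; V(3,-1) = 0.000000; V(3,+0) = 1.150000; V(3,+1) = 2.915636; V(3,+2) = 4.978457; V(3,+3) = 7.388484
Backward induction: V(k, j) = exp(-r*dt) * [p_u * V(k+1, j+1) + p_m * V(k+1, j) + p_d * V(k+1, j-1)]
  V(2,-2) = exp(-r*dt) * [p_u*0.000000 + p_m*0.000000 + p_d*0.000000] = 0.000000
  V(2,-1) = exp(-r*dt) * [p_u*1.150000 + p_m*0.000000 + p_d*0.000000] = 0.212743
  V(2,+0) = exp(-r*dt) * [p_u*2.915636 + p_m*1.150000 + p_d*0.000000] = 1.298161
  V(2,+1) = exp(-r*dt) * [p_u*4.978457 + p_m*2.915636 + p_d*1.150000] = 3.011410
  V(2,+2) = exp(-r*dt) * [p_u*7.388484 + p_m*4.978457 + p_d*2.915636] = 5.074190
  V(1,-1) = exp(-r*dt) * [p_u*1.298161 + p_m*0.212743 + p_d*0.000000] = 0.380523
  V(1,+0) = exp(-r*dt) * [p_u*3.011410 + p_m*1.298161 + p_d*0.212743] = 1.444466
  V(1,+1) = exp(-r*dt) * [p_u*5.074190 + p_m*3.011410 + p_d*1.298161] = 3.113783
  V(0,+0) = exp(-r*dt) * [p_u*3.113783 + p_m*1.444466 + p_d*0.380523] = 1.584252
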